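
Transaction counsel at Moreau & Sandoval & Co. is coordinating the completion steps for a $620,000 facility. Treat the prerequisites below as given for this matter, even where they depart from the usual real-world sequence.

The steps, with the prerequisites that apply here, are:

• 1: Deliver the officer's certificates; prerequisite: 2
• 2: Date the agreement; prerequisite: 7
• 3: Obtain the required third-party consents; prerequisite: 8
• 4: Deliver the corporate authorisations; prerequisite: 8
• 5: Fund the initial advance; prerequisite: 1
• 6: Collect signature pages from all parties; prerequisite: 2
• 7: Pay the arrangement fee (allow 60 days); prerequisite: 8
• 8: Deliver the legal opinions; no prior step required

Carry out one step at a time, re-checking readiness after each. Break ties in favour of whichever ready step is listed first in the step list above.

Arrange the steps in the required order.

8 → 3 → 4 → 7 → 2 → 1 → 5 → 6

8 is the only step with nothing outstanding, so it goes first.
Now 3, 4 and 7 have their prerequisites met. 3 is listed earlier, so 3 next.
4 and 7 are both available; 4 is listed earlier → 4.
7 needed 8, now all done → 7.
2 needed 7, now all done → 2.
Ready: 1 and 6. 1 is listed earlier → 1.
Ready: 5 and 6. 5 is listed earlier → 5.
That leaves 6 as the only ready step → 6.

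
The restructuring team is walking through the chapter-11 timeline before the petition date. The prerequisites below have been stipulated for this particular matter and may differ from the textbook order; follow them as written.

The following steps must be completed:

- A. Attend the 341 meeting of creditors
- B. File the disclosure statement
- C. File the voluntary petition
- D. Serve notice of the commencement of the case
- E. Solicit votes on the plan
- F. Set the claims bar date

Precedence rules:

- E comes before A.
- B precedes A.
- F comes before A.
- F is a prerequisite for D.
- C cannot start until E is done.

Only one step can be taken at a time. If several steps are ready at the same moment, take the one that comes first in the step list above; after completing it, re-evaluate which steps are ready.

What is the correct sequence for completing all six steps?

Nothing is required for B, E and F. B is listed earlier → B first.
Ready: E and F. E is listed earlier → E.
C and F are both available; C is listed earlier → C.
Next only F has its prerequisites met → F.
Now A and D have their prerequisites met. A is listed earlier, so A next.
Next only D has its prerequisites met → D.

B, E, C, F, A, D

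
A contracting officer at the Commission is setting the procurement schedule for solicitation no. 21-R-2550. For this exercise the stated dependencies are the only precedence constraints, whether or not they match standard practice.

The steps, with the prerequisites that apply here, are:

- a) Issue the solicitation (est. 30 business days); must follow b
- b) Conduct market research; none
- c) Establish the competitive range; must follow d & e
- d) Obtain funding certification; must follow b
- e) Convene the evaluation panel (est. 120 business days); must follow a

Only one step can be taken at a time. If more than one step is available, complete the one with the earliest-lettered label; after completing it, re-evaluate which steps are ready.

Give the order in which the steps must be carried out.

b, a, d, e, c

b has no prerequisites → b first.
a and d are both available; a has the earlier label → a.
d and e are both available; d has the earlier label → d.
e needed a, now all done → e.
Next only c has its prerequisites met → c.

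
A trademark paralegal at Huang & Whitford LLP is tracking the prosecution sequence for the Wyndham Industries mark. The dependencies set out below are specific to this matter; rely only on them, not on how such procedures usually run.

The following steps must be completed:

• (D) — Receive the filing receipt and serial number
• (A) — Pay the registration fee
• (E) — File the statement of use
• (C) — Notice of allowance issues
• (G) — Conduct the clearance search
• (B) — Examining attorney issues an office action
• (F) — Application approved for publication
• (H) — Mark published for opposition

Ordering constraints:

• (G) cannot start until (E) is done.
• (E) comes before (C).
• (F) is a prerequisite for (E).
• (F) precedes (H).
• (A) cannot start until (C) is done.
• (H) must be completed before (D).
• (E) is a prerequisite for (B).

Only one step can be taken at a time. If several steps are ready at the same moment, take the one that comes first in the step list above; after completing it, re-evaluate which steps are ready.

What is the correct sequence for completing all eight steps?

(F) → (E) → (C) → (A) → (G) → (B) → (H) → (D)

Only (F) has no prerequisites, so it is first.
Now (E) and (H) have their prerequisites met. (E) is listed earlier, so (E) next.
Now (C), (G), (B) and (H) have their prerequisites met. (C) is listed earlier, so (C) next.
(A), (G), (B) and (H) are all available; (A) is listed earlier → (A).
(G), (B) and (H) are all available; (G) is listed earlier → (G).
Ready: (B) and (H). (B) is listed earlier → (B).
(H) needed (F), now all done → (H).
(D) is the only step now ready → (D).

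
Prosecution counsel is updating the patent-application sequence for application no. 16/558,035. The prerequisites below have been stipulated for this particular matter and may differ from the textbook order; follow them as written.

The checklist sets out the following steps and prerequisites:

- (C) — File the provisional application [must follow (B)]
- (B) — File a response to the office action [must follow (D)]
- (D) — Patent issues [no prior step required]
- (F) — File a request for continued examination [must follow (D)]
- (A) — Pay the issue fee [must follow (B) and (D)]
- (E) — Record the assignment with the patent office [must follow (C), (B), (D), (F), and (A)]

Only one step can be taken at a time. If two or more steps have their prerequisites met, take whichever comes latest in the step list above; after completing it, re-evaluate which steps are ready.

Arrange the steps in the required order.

(D), (F), (B), (A), (C), (E)

(D) is the only step with nothing outstanding, so it goes first.
Now (F) and (B) have their prerequisites met. (F) is listed later, so (F) next.
(B) needed (D), now all done → (B).
(A) and (C) are both available; (A) is listed later → (A).
(C) is the only step now ready → (C).
(E) is the only step now ready → (E).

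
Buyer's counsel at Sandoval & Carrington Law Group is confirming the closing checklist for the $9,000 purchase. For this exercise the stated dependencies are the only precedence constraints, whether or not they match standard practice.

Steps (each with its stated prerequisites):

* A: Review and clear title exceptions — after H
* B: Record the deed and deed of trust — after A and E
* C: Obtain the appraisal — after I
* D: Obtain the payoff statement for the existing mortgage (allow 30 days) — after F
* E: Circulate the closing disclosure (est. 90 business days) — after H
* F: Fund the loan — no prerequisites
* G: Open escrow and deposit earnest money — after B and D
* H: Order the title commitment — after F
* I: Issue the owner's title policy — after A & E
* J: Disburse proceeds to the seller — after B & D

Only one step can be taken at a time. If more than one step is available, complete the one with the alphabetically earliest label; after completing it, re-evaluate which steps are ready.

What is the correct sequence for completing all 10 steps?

F D H A E B G I C J

Only F has no prerequisites, so it is first.
Now D and H have their prerequisites met. D has the earlier label, so D next.
Next only H has its prerequisites met → H.
Ready: A and E. A has the earlier label → A.
That leaves E as the only ready step → E.
Ready: B and I. B has the earlier label → B.
G, I and J are all available; G has the earlier label → G.
Now I and J have their prerequisites met. I has the earlier label, so I next.
Ready: C and J. C has the earlier label → C.
Next only J has its prerequisites met → J.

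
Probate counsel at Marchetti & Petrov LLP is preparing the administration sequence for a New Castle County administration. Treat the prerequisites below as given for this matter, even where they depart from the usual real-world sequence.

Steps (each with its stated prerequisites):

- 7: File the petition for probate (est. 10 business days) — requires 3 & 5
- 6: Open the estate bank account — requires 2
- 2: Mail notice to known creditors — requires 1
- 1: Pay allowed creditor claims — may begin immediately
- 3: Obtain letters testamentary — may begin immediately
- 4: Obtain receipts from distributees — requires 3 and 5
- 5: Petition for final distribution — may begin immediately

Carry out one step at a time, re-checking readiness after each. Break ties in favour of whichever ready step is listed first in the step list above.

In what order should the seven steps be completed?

1, 2, 6, 3, 5, 7, 4

1, 3 and 5 have no prerequisites; 1 is listed earlier, so 1 is first.
2 now also ready, so the ready set is {2, 3, 5}; 2 is listed earlier → 2.
6 now also ready, so the ready set is {6, 3, 5}; 6 is listed earlier → 6.
Ready: 3 and 5. 3 is listed earlier → 3.
Next only 5 has its prerequisites met → 5.
7 and 4 are both available; 7 is listed earlier → 7.
4 needed 3 and 5, now all done → 4.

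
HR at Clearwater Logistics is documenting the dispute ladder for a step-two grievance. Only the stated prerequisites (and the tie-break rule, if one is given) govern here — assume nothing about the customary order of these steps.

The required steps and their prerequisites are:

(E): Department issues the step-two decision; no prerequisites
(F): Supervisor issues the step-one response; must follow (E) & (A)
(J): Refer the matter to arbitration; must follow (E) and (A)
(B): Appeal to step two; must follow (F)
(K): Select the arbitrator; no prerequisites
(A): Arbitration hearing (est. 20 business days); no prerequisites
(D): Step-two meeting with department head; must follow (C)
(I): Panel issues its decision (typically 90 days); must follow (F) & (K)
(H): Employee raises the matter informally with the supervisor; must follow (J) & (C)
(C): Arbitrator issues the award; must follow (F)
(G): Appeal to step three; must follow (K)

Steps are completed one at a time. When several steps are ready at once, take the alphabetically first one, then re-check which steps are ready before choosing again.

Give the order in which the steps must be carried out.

Nothing is required for (A), (E) and (K). (A) has the earlier label → (A) first.
Now (E) and (K) have their prerequisites met. (E) has the earlier label, so (E) next.
Ready: (F), (J) and (K). (F) has the earlier label → (F).
(B), (C), (J) and (K) are all available; (B) has the earlier label → (B).
(C), (J) and (K) are all available; (C) has the earlier label → (C).
(D), (J) and (K) are all available; (D) has the earlier label → (D).
(J) and (K) are both available; (J) has the earlier label → (J).
Ready: (H) and (K). (H) has the earlier label → (H).
That leaves (K) as the only ready step → (K).
Now (G) and (I) have their prerequisites met. (G) has the earlier label, so (G) next.
That leaves (I) as the only ready step → (I).

(A), (E), (F), (B), (C), (D), (J), (H), (K), (G), (I)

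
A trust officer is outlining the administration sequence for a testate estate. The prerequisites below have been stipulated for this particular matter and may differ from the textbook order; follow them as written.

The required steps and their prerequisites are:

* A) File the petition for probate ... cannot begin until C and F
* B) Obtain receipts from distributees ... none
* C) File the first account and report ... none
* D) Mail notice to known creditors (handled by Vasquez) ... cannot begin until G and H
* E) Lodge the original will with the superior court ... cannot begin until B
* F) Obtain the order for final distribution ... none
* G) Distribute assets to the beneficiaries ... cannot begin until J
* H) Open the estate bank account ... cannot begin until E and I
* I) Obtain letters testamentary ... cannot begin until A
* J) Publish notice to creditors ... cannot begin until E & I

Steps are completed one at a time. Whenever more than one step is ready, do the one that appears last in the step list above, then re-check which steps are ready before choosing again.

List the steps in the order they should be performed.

Nothing is required for F, C and B. F is listed later → F first.
C and B are both available; C is listed later → C.
A now also ready, so the ready set is {B, A}; B is listed later → B.
E now also ready, so the ready set is {E, A}; E is listed later → E.
A is the only step now ready → A.
That leaves I as the only ready step → I.
Now J and H have their prerequisites met. J is listed later, so J next.
H and G are both available; H is listed later → H.
Next only G has its prerequisites met → G.
D is the only step now ready → D.

F, C, B, E, A, I, J, H, G, D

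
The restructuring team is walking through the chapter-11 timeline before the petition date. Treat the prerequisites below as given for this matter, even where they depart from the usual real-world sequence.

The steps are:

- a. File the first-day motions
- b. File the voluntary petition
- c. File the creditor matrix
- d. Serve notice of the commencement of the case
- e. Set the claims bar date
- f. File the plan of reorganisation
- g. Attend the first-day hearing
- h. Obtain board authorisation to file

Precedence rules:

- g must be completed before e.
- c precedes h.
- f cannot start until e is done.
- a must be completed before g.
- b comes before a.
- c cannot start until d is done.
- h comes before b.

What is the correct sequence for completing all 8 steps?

Only d has no prerequisites, so it is first.
c is the only step now ready → c.
h is the only step now ready → h.
That leaves b as the only ready step → b.
Next only a has its prerequisites met → a.
g is the only step now ready → g.
That leaves e as the only ready step → e.
f is the only step now ready → f.

d, c, h, b, a, g, e, f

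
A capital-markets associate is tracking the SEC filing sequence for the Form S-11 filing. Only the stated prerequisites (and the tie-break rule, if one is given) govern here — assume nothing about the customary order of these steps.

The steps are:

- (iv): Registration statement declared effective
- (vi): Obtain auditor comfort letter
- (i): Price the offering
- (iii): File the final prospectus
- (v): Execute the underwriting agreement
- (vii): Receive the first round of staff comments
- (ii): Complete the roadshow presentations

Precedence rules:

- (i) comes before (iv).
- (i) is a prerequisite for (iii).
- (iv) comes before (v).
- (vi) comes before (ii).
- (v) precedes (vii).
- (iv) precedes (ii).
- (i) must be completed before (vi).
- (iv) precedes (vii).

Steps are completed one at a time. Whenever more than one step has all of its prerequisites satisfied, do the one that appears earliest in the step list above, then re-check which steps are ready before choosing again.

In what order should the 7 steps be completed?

(i) → (iv) → (vi) → (iii) → (v) → (vii) → (ii)

Only (i) has no prerequisites, so it is first.
(iv), (vi) and (iii) are all available; (iv) is listed earlier → (iv).
(v) now also ready, so the ready set is {(vi), (iii), (v)}; (vi) is listed earlier → (vi).
(ii) now also ready, so the ready set is {(iii), (v), (ii)}; (iii) is listed earlier → (iii).
(v) and (ii) are both available; (v) is listed earlier → (v).
Now (vii) and (ii) have their prerequisites met. (vii) is listed earlier, so (vii) next.
(ii) needed (iv) and (vi), now all done → (ii).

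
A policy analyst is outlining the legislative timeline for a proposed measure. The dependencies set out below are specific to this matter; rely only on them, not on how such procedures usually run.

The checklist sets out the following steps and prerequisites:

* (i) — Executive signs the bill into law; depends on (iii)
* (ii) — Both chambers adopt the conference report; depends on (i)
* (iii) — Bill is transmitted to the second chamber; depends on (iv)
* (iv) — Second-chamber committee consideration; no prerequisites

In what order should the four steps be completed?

(iv) is the only step with nothing outstanding, so it goes first.
(iii) needed (iv), now all done → (iii).
(i) needed (iii), now all done → (i).
(ii) is the only step now ready → (ii).

(iv) → (iii) → (i) → (ii)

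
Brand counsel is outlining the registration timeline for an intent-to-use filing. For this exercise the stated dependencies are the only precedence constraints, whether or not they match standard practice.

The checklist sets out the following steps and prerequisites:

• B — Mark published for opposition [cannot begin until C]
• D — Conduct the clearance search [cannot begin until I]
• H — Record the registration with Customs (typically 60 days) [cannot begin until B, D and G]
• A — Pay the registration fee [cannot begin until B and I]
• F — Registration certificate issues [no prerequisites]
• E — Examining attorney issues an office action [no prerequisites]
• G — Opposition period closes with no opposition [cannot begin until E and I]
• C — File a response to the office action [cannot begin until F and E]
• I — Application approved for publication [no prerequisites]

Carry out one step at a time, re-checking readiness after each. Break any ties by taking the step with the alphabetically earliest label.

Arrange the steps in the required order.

Nothing is required for E, F and I. E has the earlier label → E first.
Now F and I have their prerequisites met. F has the earlier label, so F next.
Now C and I have their prerequisites met. C has the earlier label, so C next.
B and I are both available; B has the earlier label → B.
I is the only step now ready → I.
Now A, D and G have their prerequisites met. A has the earlier label, so A next.
D and G are both available; D has the earlier label → D.
G needed E and I, now all done → G.
H is the only step now ready → H.

E → F → C → B → I → A → D → G → H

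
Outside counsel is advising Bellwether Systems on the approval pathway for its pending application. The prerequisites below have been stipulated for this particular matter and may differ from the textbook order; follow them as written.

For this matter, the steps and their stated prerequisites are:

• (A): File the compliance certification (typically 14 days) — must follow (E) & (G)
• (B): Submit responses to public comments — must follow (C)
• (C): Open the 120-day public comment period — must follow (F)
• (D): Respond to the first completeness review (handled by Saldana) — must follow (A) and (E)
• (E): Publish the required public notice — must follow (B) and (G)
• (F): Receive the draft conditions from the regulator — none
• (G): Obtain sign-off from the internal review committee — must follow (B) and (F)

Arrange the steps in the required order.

(F), (C), (B), (G), (E), (A), (D)

(F) is the only step with nothing outstanding, so it goes first.
(C) needed (F), now all done → (C).
That leaves (B) as the only ready step → (B).
Next only (G) has its prerequisites met → (G).
(E) needed (B) and (G), now all done → (E).
That leaves (A) as the only ready step → (A).
That leaves (D) as the only ready step → (D).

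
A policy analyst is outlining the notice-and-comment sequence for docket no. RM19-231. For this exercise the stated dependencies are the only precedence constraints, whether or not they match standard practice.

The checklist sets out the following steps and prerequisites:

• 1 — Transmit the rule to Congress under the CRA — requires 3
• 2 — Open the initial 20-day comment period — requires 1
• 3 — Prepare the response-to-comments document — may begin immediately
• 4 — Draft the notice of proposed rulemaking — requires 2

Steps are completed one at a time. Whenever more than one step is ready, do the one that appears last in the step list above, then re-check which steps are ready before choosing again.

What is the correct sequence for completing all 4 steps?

3, 1, 2, 4

Only 3 has no prerequisites, so it is first.
That leaves 1 as the only ready step → 1.
Next only 2 has its prerequisites met → 2.
4 needed 2, now all done → 4.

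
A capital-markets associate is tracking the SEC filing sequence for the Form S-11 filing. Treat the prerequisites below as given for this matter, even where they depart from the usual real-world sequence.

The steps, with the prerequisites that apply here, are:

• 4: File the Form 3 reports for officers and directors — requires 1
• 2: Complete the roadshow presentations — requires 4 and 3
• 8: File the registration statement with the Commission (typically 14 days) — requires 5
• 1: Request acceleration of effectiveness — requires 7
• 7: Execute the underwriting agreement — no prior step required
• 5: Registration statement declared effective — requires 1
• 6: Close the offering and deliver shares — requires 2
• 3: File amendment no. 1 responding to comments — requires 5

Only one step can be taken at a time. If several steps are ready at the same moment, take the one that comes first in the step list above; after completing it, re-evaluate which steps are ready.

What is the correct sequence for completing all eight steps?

7, 1, 4, 5, 8, 3, 2, 6

7 has no prerequisites → 7 first.
That leaves 1 as the only ready step → 1.
Now 4 and 5 have their prerequisites met. 4 is listed earlier, so 4 next.
5 is the only step now ready → 5.
Now 8 and 3 have their prerequisites met. 8 is listed earlier, so 8 next.
That leaves 3 as the only ready step → 3.
That leaves 2 as the only ready step → 2.
Next only 6 has its prerequisites met → 6.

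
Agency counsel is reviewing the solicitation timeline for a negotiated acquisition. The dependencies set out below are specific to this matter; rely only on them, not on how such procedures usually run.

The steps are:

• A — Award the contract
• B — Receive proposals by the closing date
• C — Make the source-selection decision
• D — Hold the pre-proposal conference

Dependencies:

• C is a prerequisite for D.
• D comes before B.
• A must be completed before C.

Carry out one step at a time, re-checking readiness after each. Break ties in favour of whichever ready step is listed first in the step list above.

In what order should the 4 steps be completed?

A has no prerequisites → A first.
C needed A, now all done → C.
Next only D has its prerequisites met → D.
B needed D, now all done → B.

A C D B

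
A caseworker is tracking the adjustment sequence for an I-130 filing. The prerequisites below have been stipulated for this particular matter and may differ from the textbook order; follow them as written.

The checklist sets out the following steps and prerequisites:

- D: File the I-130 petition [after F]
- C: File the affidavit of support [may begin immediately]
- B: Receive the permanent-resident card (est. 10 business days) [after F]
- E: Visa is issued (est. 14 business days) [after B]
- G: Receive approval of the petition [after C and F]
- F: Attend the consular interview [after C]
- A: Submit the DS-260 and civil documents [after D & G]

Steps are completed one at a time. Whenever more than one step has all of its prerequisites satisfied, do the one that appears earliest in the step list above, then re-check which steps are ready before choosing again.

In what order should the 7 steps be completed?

C is the only step with nothing outstanding, so it goes first.
Next only F has its prerequisites met → F.
Ready: D, B and G. D is listed earlier → D.
B and G are both available; B is listed earlier → B.
E and G are both available; E is listed earlier → E.
Next only G has its prerequisites met → G.
That leaves A as the only ready step → A.

C, F, D, B, E, G, A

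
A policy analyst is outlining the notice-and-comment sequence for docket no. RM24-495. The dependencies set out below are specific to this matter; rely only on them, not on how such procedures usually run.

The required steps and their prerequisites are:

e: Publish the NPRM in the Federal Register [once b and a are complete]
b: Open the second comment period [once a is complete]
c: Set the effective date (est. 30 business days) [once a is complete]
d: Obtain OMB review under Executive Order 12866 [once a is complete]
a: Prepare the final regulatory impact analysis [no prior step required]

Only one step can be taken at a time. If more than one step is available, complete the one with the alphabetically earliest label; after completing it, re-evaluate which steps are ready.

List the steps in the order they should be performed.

Only a has no prerequisites, so it is first.
Now b, c and d have their prerequisites met. b has the earlier label, so b next.
e now also ready, so the ready set is {c, d, e}; c has the earlier label → c.
Now d and e have their prerequisites met. d has the earlier label, so d next.
Next only e has its prerequisites met → e.

a → b → c → d → e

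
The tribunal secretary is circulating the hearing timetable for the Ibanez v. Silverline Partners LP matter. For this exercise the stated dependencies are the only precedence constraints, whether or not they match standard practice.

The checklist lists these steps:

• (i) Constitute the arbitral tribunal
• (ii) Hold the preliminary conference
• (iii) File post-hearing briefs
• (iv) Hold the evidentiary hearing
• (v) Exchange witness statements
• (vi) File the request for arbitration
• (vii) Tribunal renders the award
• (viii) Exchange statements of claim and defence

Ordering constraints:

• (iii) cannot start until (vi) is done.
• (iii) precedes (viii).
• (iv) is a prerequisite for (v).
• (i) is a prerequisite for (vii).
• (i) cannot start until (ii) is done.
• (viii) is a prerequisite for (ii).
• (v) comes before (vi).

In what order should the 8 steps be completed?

(iv) has no prerequisites → (iv) first.
That leaves (v) as the only ready step → (v).
That leaves (vi) as the only ready step → (vi).
(iii) needed (vi), now all done → (iii).
(viii) needed (iii), now all done → (viii).
(ii) needed (viii), now all done → (ii).
Next only (i) has its prerequisites met → (i).
That leaves (vii) as the only ready step → (vii).

(iv) → (v) → (vi) → (iii) → (viii) → (ii) → (i) → (vii)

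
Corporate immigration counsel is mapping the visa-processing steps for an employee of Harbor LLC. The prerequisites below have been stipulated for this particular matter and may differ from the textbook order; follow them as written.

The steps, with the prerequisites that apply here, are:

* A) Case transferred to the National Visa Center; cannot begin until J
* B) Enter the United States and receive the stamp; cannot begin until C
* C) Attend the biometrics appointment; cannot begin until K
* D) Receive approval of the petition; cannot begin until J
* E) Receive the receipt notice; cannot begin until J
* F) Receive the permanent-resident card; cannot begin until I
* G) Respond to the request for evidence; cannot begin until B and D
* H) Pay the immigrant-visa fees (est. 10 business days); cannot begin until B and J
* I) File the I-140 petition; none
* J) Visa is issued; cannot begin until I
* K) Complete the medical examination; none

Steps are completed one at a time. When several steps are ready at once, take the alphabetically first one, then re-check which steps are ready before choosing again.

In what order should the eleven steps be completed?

I F J A D E K C B G H

Nothing is required for I and K. I has the earlier label → I first.
F and J now also ready, so the ready set is {F, J, K}; F has the earlier label → F.
Ready: J and K. J has the earlier label → J.
A, D, E and K are all available; A has the earlier label → A.
Ready: D, E and K. D has the earlier label → D.
Ready: E and K. E has the earlier label → E.
Next only K has its prerequisites met → K.
C is the only step now ready → C.
B is the only step now ready → B.
Ready: G and H. G has the earlier label → G.
H is the only step now ready → H.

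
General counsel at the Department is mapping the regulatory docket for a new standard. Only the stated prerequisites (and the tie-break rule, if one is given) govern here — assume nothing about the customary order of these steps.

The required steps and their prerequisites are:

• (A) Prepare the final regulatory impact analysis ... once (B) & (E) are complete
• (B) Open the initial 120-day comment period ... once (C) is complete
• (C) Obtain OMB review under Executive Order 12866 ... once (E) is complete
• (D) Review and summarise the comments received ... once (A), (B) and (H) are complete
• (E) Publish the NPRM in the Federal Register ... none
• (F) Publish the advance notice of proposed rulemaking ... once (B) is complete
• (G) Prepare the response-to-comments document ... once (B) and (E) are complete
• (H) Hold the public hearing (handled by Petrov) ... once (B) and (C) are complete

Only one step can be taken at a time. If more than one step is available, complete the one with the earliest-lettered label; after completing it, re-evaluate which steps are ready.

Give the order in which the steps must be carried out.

Only (E) has no prerequisites, so it is first.
(C) is the only step now ready → (C).
(B) is the only step now ready → (B).
Ready: (A), (F), (G) and (H). (A) has the earlier label → (A).
Ready: (F), (G) and (H). (F) has the earlier label → (F).
Ready: (G) and (H). (G) has the earlier label → (G).
Next only (H) has its prerequisites met → (H).
(D) needed (A), (B) and (H), now all done → (D).

(E) → (C) → (B) → (A) → (F) → (G) → (H) → (D)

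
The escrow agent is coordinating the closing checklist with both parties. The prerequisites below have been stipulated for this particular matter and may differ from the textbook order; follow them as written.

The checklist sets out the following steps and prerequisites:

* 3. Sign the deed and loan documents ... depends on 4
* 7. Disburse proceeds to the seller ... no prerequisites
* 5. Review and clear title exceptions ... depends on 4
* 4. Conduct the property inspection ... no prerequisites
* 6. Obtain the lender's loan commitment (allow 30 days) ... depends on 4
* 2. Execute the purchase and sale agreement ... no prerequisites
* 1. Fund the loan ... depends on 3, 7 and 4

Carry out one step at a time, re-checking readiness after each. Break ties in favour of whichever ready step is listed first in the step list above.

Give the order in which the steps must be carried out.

7 → 4 → 3 → 5 → 6 → 2 → 1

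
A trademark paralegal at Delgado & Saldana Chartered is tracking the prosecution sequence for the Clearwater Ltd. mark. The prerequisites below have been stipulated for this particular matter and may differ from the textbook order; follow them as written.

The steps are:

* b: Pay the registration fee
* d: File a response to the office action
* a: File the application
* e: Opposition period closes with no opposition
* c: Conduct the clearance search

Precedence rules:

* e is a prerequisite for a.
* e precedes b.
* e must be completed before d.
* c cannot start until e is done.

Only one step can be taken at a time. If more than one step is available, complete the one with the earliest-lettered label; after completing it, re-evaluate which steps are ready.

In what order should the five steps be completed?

e a b c d

e has no prerequisites → e first.
a, b, c and d are all available; a has the earlier label → a.
Ready: b, c and d. b has the earlier label → b.
c and d are both available; c has the earlier label → c.
d needed e, now all done → d.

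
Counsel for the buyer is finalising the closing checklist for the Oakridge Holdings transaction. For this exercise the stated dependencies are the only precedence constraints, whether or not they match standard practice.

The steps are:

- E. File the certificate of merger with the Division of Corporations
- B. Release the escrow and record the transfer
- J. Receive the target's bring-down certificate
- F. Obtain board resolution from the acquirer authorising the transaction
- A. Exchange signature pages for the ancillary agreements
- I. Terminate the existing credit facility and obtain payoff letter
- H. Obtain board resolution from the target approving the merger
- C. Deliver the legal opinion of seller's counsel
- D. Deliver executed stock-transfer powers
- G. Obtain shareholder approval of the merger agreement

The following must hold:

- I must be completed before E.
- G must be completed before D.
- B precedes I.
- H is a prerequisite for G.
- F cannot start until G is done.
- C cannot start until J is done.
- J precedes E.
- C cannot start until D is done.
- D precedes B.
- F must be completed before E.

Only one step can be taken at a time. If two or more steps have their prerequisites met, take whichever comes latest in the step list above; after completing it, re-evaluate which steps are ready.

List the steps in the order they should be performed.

H, A and J have no prerequisites; H is listed later, so H is first.
Now G, A and J have their prerequisites met. G is listed later, so G next.
Now D, A, F and J have their prerequisites met. D is listed later, so D next.
A, F, J and B are all available; A is listed later → A.
F, J and B are all available; F is listed later → F.
Now J and B have their prerequisites met. J is listed later, so J next.
Now C and B have their prerequisites met. C is listed later, so C next.
B needed D, now all done → B.
I needed B, now all done → I.
E is the only step now ready → E.

H G D A F J C B I E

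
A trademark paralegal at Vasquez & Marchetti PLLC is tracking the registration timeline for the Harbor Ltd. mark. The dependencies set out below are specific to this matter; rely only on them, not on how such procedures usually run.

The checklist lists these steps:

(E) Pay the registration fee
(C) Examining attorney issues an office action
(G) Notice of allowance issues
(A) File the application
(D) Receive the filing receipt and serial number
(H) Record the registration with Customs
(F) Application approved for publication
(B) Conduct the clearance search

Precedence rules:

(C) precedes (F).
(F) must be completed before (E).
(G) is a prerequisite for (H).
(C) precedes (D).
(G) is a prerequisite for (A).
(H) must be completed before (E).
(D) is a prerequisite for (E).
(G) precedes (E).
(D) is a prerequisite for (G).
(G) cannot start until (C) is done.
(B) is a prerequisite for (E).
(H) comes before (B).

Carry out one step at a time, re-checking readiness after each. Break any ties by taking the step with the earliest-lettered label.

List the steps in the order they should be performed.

(C) is the only step with nothing outstanding, so it goes first.
(D) and (F) are both available; (D) has the earlier label → (D).
(G) now also ready, so the ready set is {(F), (G)}; (F) has the earlier label → (F).
(G) needed (C) and (D), now all done → (G).
(A) and (H) are both available; (A) has the earlier label → (A).
(H) needed (G), now all done → (H).
(B) needed (H), now all done → (B).
(E) needed (B), (D), (F), (G) and (H), now all done → (E).

(C), (D), (F), (G), (A), (H), (B), (E)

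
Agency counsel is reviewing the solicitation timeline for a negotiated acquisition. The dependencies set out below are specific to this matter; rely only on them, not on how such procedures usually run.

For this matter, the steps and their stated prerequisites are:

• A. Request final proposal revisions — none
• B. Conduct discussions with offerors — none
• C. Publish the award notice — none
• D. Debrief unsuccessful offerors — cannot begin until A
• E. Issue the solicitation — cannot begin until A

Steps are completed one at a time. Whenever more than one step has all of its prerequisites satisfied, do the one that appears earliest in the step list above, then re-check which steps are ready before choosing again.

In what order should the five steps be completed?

A → B → C → D → E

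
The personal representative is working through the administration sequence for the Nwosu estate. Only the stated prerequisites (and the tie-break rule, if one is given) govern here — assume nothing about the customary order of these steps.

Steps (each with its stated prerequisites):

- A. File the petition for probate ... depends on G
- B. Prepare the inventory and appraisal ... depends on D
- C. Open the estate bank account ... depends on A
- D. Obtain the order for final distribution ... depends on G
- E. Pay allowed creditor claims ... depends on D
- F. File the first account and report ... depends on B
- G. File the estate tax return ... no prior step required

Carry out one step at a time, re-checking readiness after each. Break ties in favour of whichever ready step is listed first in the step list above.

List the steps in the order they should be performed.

G, A, C, D, B, E, F

G is the only step with nothing outstanding, so it goes first.
Ready: A and D. A is listed earlier → A.
C and D are both available; C is listed earlier → C.
Next only D has its prerequisites met → D.
B and E are both available; B is listed earlier → B.
Now E and F have their prerequisites met. E is listed earlier, so E next.
F is the only step now ready → F.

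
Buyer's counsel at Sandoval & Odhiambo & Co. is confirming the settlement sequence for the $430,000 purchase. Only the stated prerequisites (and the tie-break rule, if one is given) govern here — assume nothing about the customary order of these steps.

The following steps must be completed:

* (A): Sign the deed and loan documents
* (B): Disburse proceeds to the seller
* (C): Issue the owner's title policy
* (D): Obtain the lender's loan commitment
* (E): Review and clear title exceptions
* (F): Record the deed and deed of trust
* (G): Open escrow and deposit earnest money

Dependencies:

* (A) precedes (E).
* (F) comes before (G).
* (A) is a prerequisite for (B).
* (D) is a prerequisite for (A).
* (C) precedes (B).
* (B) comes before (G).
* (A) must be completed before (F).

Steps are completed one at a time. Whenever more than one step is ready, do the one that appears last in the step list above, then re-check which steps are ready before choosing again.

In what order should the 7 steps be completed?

(D), (C), (A), (F), (E), (B), (G)

Nothing is required for (D) and (C). (D) is listed later → (D) first.
Ready: (C) and (A). (C) is listed later → (C).
Next only (A) has its prerequisites met → (A).
(F), (E) and (B) are all available; (F) is listed later → (F).
Now (E) and (B) have their prerequisites met. (E) is listed later, so (E) next.
Next only (B) has its prerequisites met → (B).
(G) needed (F) and (B), now all done → (G).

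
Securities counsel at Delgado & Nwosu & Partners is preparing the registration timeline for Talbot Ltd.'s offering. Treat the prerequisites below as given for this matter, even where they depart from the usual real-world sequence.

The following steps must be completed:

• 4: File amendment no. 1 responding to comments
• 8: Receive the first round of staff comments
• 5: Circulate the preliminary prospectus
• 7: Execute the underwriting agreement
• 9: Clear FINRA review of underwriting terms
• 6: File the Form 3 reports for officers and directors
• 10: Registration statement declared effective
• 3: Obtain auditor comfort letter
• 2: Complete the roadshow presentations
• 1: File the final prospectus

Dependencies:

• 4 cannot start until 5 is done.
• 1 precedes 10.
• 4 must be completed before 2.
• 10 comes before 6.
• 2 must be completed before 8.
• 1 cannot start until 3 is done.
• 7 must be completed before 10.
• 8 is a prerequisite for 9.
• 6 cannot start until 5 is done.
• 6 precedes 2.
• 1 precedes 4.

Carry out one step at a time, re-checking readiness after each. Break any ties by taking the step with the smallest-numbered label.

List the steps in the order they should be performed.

Nothing is required for 3, 5 and 7. 3 has the earlier label → 3 first.
Ready: 1, 5 and 7. 1 has the earlier label → 1.
Now 5 and 7 have their prerequisites met. 5 has the earlier label, so 5 next.
4 now also ready, so the ready set is {4, 7}; 4 has the earlier label → 4.
That leaves 7 as the only ready step → 7.
Next only 10 has its prerequisites met → 10.
That leaves 6 as the only ready step → 6.
That leaves 2 as the only ready step → 2.
8 needed 2, now all done → 8.
9 is the only step now ready → 9.

3 1 5 4 7 10 6 2 8 9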